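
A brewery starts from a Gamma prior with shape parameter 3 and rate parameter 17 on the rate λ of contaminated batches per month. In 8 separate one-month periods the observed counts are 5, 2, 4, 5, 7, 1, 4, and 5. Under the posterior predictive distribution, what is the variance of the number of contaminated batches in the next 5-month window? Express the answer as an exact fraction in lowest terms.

216/25

Total count: 5 + 2 + 4 + 5 + 7 + 1 + 4 + 5 = 33.
Total exposure: 8 months.
Conjugate update: add total count to the shape and total exposure to the rate, giving Gamma(36, 25).
The posterior predictive for a window of length T is Negative Binomial with variance T·α'·(β'+T)/β'² = 5·36·30/625 = 216/25.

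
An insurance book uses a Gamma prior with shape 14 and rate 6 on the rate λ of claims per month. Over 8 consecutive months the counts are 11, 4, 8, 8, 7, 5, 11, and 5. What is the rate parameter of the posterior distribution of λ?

14

Total count: 11 + 4 + 8 + 8 + 7 + 5 + 11 + 5 = 59.
Total exposure: 8 months.
By Gamma–Poisson conjugacy, the posterior is Gamma(α + Σx, β + Σt) = Gamma(14 + 59, 6 + 8) = Gamma(73, 14).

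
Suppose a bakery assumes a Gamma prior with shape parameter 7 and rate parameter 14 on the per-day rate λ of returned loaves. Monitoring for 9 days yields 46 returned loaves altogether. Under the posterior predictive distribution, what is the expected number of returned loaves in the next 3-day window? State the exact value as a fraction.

Total count 46 over total exposure 9 days.
By Gamma–Poisson conjugacy, the posterior is Gamma(α + Σx, β + Σt) = Gamma(7 + 46, 14 + 9) = Gamma(53, 23).
Predictive mean over a 3-day window = T·E[λ|data] = 3·53/23 = 159/23.

159/23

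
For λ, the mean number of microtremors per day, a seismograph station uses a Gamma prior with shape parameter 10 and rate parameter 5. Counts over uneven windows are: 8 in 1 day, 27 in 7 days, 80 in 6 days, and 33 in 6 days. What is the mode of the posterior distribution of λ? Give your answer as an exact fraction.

Total count: 8 + 27 + 80 + 33 = 148.
Total exposure: 1 + 7 + 6 + 6 = 20 days.
By Gamma–Poisson conjugacy, the posterior is Gamma(α + Σx, β + Σt) = Gamma(10 + 148, 5 + 20) = Gamma(158, 25).
Posterior mode = (α'−1)/β' = 157/25.

157/25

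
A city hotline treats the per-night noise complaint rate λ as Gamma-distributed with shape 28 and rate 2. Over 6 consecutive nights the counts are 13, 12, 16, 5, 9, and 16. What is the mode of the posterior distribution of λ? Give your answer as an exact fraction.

Total count: 13 + 12 + 16 + 5 + 9 + 16 = 71.
Total exposure: 6 nights.
Posterior: α' = 28 + 71 = 99, β' = 2 + 6 = 8.
Posterior mode = (α'−1)/β' = 98/8 = 49/4.

49/4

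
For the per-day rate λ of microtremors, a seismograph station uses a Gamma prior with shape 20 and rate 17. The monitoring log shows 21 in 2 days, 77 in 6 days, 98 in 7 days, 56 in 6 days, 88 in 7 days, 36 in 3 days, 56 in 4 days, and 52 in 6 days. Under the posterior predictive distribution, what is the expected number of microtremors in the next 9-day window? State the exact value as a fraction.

Total count: 21 + 77 + 98 + 56 + 88 + 36 + 56 + 52 = 484.
Total exposure: 2 + 6 + 7 + 6 + 7 + 3 + 4 + 6 = 41 days.
Conjugate update: add total count to the shape and total exposure to the rate, giving Gamma(504, 58).
Predictive mean over a 9-day window = T·E[λ|data] = 9·504/58 = 2268/29.

2268/29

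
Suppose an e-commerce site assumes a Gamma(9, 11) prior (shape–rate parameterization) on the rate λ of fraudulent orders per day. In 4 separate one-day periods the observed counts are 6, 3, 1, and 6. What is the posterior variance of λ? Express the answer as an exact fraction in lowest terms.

1/9

Total count: 6 + 3 + 1 + 6 = 16.
Total exposure: 4 days.
Posterior: α' = 9 + 16 = 25, β' = 11 + 4 = 15.
Posterior variance = α'/β'² = 25/225 = 1/9.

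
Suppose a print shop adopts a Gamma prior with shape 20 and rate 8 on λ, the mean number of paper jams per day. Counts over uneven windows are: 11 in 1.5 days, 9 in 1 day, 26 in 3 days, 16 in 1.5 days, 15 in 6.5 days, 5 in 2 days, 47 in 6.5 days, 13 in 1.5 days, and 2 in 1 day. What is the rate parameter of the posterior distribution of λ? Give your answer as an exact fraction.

65/2

Total count: 11 + 9 + 26 + 16 + 15 + 5 + 47 + 13 + 2 = 144.
Total exposure: 1.5 + 1 + 3 + 1.5 + 6.5 + 2 + 6.5 + 1.5 + 1 = 24.5 days.
Posterior: α' = 20 + 144 = 164, β' = 8 + 24.5 = 65/2.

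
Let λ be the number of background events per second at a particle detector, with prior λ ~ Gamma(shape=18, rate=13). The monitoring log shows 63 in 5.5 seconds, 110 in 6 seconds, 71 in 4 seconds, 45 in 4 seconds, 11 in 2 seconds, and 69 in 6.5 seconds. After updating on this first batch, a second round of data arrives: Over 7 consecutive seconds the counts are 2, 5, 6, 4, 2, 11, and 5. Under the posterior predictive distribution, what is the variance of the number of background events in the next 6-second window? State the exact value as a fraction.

1899/32

Total count: 63 + 110 + 71 + 45 + 11 + 69 = 369.
Total exposure: 5.5 + 6 + 4 + 4 + 2 + 6.5 = 28 seconds.
After the first batch: Gamma(18 + 369, 13 + 28) = Gamma(387, 41).
Total count: 2 + 5 + 6 + 4 + 2 + 11 + 5 = 35.
Total exposure: 7 seconds.
After the second batch: Gamma(387 + 35, 41 + 7) = Gamma(422, 48).
The posterior predictive for a window of length T is Negative Binomial with variance T·α'·(β'+T)/β'² = 6·422·54/2304 = 1899/32.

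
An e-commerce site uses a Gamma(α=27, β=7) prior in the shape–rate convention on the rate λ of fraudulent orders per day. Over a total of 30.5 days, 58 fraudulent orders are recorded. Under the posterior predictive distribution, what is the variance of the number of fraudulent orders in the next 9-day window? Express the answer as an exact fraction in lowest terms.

3162/125

Total count 58 over total exposure 30.5 days.
Conjugate update: add total count to the shape and total exposure to the rate, giving Gamma(85, 75/2).
The posterior predictive for a window of length T is Negative Binomial with variance T·α'·(β'+T)/β'² = 9·85·(93/2)/(5625/4) = 3162/125.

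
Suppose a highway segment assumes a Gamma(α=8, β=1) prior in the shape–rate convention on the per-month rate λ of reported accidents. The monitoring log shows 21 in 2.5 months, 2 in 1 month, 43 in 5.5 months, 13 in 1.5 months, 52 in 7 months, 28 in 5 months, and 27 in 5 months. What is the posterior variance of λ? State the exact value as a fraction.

Total count: 21 + 2 + 43 + 13 + 52 + 28 + 27 = 186.
Total exposure: 2.5 + 1 + 5.5 + 1.5 + 7 + 5 + 5 = 27.5 months.
By Gamma–Poisson conjugacy, the posterior is Gamma(α + Σx, β + Σt) = Gamma(8 + 186, 1 + 27.5) = Gamma(194, 57/2).
Posterior variance = α'/β'² = 194/(3249/4) = 776/3249.

776/3249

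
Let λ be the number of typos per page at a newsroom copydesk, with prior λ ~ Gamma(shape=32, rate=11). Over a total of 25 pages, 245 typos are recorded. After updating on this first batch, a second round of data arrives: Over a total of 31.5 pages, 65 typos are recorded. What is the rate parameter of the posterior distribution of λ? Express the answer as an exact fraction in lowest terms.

Total count 245 over total exposure 25 pages.
After the first batch: Gamma(32 + 245, 11 + 25) = Gamma(277, 36).
Total count 65 over total exposure 31.5 pages.
After the second batch: Gamma(277 + 65, 36 + 31.5) = Gamma(342, 135/2).

135/2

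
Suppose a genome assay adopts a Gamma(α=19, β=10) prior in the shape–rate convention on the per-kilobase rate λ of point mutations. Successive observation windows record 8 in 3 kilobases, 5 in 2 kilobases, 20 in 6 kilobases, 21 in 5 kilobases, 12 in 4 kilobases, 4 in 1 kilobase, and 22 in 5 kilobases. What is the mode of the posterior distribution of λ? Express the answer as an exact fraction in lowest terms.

Total count: 8 + 5 + 20 + 21 + 12 + 4 + 22 = 92.
Total exposure: 3 + 2 + 6 + 5 + 4 + 1 + 5 = 26 kilobases.
The Gamma prior is conjugate for the Poisson rate, so λ | data ~ Gamma(19+92, 10+26) = Gamma(111, 36).
Posterior mode = (α'−1)/β' = 110/36 = 55/18.

55/18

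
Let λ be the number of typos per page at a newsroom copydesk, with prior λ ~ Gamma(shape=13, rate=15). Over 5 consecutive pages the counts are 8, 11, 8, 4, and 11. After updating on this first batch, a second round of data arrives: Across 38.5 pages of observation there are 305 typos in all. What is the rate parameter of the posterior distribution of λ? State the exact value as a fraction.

Total count: 8 + 11 + 8 + 4 + 11 = 42.
Total exposure: 5 pages.
After the first batch: Gamma(13 + 42, 15 + 5) = Gamma(55, 20).
Total count 305 over total exposure 38.5 pages.
After the second batch: Gamma(55 + 305, 20 + 38.5) = Gamma(360, 117/2).

117/2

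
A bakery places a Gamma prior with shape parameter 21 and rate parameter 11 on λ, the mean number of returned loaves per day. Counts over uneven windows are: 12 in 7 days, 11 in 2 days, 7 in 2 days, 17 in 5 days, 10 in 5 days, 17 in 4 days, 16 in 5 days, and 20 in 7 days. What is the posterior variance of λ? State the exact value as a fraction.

131/2304

Total count: 12 + 11 + 7 + 17 + 10 + 17 + 16 + 20 = 110.
Total exposure: 7 + 2 + 2 + 5 + 5 + 4 + 5 + 7 = 37 days.
By Gamma–Poisson conjugacy, the posterior is Gamma(α + Σx, β + Σt) = Gamma(21 + 110, 11 + 37) = Gamma(131, 48).
Posterior variance = α'/β'² = 131/2304.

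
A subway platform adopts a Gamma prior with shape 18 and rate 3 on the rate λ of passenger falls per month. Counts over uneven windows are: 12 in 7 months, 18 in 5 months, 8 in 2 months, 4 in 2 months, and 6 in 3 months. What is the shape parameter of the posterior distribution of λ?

Total count: 12 + 18 + 8 + 4 + 6 = 48.
Total exposure: 7 + 5 + 2 + 2 + 3 = 19 months.
By Gamma–Poisson conjugacy, the posterior is Gamma(α + Σx, β + Σt) = Gamma(18 + 48, 3 + 19) = Gamma(66, 22).

66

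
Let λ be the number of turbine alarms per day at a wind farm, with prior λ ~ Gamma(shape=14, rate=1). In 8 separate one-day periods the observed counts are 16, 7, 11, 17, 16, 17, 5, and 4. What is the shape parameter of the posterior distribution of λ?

107

Total count: 16 + 7 + 11 + 17 + 16 + 17 + 5 + 4 = 93.
Total exposure: 8 days.
Gamma(α, β) with Poisson data over total exposure Σt gives posterior Gamma(α+Σx, β+Σt) = Gamma(107, 9).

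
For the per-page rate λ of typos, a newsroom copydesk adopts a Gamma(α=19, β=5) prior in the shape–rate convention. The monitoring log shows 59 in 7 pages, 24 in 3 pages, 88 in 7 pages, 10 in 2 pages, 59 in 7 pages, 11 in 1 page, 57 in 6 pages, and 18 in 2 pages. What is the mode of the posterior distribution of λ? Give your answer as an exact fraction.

43/5

Total count: 59 + 24 + 88 + 10 + 59 + 11 + 57 + 18 = 326.
Total exposure: 7 + 3 + 7 + 2 + 7 + 1 + 6 + 2 = 35 pages.
Conjugate update: add total count to the shape and total exposure to the rate, giving Gamma(345, 40).
Posterior mode = (α'−1)/β' = 344/40 = 43/5.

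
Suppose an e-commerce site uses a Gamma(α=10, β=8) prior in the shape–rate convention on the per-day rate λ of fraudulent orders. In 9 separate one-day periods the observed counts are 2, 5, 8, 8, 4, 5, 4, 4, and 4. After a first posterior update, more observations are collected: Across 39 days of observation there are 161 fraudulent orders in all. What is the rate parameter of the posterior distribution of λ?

56

Total count: 2 + 5 + 8 + 8 + 4 + 5 + 4 + 4 + 4 = 44.
Total exposure: 9 days.
After the first batch: Gamma(10 + 44, 8 + 9) = Gamma(54, 17).
Total count 161 over total exposure 39 days.
After the second batch: Gamma(54 + 161, 17 + 39) = Gamma(215, 56).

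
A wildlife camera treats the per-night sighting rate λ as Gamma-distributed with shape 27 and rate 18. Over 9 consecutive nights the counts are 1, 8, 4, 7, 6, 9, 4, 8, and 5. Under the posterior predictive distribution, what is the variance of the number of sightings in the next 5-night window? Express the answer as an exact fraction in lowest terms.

12640/729

Total count: 1 + 8 + 4 + 7 + 6 + 9 + 4 + 8 + 5 = 52.
Total exposure: 9 nights.
The Gamma prior is conjugate for the Poisson rate, so λ | data ~ Gamma(27+52, 18+9) = Gamma(79, 27).
The posterior predictive for a window of length T is Negative Binomial with variance T·α'·(β'+T)/β'² = 5·79·32/729 = 12640/729.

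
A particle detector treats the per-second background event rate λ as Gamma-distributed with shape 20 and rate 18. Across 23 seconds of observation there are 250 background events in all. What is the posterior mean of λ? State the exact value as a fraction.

Total count 250 over total exposure 23 seconds.
Posterior: α' = 20 + 250 = 270, β' = 18 + 23 = 41.
Posterior mean = α'/β' = 270/41.

270/41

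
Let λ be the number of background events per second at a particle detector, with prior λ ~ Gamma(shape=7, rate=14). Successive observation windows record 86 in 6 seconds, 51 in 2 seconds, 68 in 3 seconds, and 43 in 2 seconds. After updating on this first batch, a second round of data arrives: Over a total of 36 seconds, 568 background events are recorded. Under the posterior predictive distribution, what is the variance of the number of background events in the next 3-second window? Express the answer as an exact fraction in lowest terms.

Total count: 86 + 51 + 68 + 43 = 248.
Total exposure: 6 + 2 + 3 + 2 = 13 seconds.
After the first batch: Gamma(7 + 248, 14 + 13) = Gamma(255, 27).
Total count 568 over total exposure 36 seconds.
After the second batch: Gamma(255 + 568, 27 + 36) = Gamma(823, 63).
The posterior predictive for a window of length T is Negative Binomial with variance T·α'·(β'+T)/β'² = 3·823·66/3969 = 18106/441.

18106/441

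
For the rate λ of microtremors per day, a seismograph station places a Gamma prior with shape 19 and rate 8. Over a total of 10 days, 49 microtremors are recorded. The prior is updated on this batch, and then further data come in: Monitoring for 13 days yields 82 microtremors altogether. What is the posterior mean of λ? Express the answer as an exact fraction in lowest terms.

Total count 49 over total exposure 10 days.
After the first batch: Gamma(19 + 49, 8 + 10) = Gamma(68, 18).
Total count 82 over total exposure 13 days.
After the second batch: Gamma(68 + 82, 18 + 13) = Gamma(150, 31).
Posterior mean = α'/β' = 150/31.

150/31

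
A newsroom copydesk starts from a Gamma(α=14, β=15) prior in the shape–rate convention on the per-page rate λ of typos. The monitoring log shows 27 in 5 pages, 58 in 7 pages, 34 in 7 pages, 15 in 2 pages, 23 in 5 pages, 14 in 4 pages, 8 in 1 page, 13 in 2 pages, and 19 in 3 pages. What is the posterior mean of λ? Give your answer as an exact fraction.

Total count: 27 + 58 + 34 + 15 + 23 + 14 + 8 + 13 + 19 = 211.
Total exposure: 5 + 7 + 7 + 2 + 5 + 4 + 1 + 2 + 3 = 36 pages.
The Gamma prior is conjugate for the Poisson rate, so λ | data ~ Gamma(14+211, 15+36) = Gamma(225, 51).
Posterior mean = α'/β' = 225/51 = 75/17.

75/17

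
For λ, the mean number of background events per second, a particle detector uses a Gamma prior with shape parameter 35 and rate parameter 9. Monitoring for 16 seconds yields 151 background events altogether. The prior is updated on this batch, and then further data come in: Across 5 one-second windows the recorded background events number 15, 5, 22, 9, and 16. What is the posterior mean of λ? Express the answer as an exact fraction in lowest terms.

Total count 151 over total exposure 16 seconds.
After the first batch: Gamma(35 + 151, 9 + 16) = Gamma(186, 25).
Total count: 15 + 5 + 22 + 9 + 16 = 67.
Total exposure: 5 seconds.
After the second batch: Gamma(186 + 67, 25 + 5) = Gamma(253, 30).
Posterior mean = α'/β' = 253/30.

253/30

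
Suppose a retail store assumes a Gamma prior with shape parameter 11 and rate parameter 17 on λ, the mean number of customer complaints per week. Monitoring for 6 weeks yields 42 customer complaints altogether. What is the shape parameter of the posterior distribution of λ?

53

Total count 42 over total exposure 6 weeks.
Gamma(α, β) with Poisson data over total exposure Σt gives posterior Gamma(α+Σx, β+Σt) = Gamma(53, 23).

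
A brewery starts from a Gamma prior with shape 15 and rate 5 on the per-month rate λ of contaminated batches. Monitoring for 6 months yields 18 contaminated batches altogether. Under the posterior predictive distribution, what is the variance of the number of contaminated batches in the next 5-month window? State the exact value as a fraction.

Total count 18 over total exposure 6 months.
Posterior: α' = 15 + 18 = 33, β' = 5 + 6 = 11.
The posterior predictive for a window of length T is Negative Binomial with variance T·α'·(β'+T)/β'² = 5·33·16/121 = 240/11.

240/11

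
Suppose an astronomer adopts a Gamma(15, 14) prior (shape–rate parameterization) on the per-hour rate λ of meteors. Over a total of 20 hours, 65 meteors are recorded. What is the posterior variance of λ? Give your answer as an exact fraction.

Total count 65 over total exposure 20 hours.
Gamma(α, β) with Poisson data over total exposure Σt gives posterior Gamma(α+Σx, β+Σt) = Gamma(80, 34).
Posterior variance = α'/β'² = 80/1156 = 20/289.

20/289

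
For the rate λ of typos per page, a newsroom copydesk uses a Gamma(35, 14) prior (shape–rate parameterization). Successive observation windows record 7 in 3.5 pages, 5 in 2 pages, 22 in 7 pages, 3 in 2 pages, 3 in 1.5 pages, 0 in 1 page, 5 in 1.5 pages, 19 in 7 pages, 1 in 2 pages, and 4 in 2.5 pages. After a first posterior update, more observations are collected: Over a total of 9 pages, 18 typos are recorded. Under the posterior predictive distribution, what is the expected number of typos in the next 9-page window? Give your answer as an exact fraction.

1098/53

Total count: 7 + 5 + 22 + 3 + 3 + 0 + 5 + 19 + 1 + 4 = 69.
Total exposure: 3.5 + 2 + 7 + 2 + 1.5 + 1 + 1.5 + 7 + 2 + 2.5 = 30 pages.
After the first batch: Gamma(35 + 69, 14 + 30) = Gamma(104, 44).
Total count 18 over total exposure 9 pages.
After the second batch: Gamma(104 + 18, 44 + 9) = Gamma(122, 53).
Predictive mean over a 9-page window = T·E[λ|data] = 9·122/53 = 1098/53.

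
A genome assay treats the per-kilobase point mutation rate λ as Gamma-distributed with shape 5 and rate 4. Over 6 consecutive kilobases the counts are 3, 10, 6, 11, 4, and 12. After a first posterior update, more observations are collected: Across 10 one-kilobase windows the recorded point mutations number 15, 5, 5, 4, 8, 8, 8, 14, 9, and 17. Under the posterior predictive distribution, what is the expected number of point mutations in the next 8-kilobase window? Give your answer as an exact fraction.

Total count: 3 + 10 + 6 + 11 + 4 + 12 = 46.
Total exposure: 6 kilobases.
After the first batch: Gamma(5 + 46, 4 + 6) = Gamma(51, 10).
Total count: 15 + 5 + 5 + 4 + 8 + 8 + 8 + 14 + 9 + 17 = 93.
Total exposure: 10 kilobases.
After the second batch: Gamma(51 + 93, 10 + 10) = Gamma(144, 20).
Predictive mean over an 8-kilobase window = T·E[λ|data] = 8·144/20 = 288/5.

288/5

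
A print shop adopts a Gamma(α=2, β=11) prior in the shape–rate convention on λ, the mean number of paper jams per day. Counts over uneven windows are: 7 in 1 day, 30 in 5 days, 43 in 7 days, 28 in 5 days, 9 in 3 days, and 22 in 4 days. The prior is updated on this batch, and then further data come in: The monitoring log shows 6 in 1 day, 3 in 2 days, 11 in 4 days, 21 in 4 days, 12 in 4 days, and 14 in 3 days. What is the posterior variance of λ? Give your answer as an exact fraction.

Total count: 7 + 30 + 43 + 28 + 9 + 22 = 139.
Total exposure: 1 + 5 + 7 + 5 + 3 + 4 = 25 days.
After the first batch: Gamma(2 + 139, 11 + 25) = Gamma(141, 36).
Total count: 6 + 3 + 11 + 21 + 12 + 14 = 67.
Total exposure: 1 + 2 + 4 + 4 + 4 + 3 = 18 days.
After the second batch: Gamma(141 + 67, 36 + 18) = Gamma(208, 54).
Posterior variance = α'/β'² = 208/2916 = 52/729.

52/729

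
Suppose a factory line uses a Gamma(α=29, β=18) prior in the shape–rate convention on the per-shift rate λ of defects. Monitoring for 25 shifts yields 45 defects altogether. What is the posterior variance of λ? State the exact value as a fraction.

74/1849

Total count 45 over total exposure 25 shifts.
Gamma(α, β) with Poisson data over total exposure Σt gives posterior Gamma(α+Σx, β+Σt) = Gamma(74, 43).
Posterior variance = α'/β'² = 74/1849.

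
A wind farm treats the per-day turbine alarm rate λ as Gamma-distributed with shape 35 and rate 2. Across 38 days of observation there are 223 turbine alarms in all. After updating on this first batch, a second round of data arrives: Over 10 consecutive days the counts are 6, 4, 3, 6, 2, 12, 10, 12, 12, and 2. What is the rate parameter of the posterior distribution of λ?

50

Total count 223 over total exposure 38 days.
After the first batch: Gamma(35 + 223, 2 + 38) = Gamma(258, 40).
Total count: 6 + 4 + 3 + 6 + 2 + 12 + 10 + 12 + 12 + 2 = 69.
Total exposure: 10 days.
After the second batch: Gamma(258 + 69, 40 + 10) = Gamma(327, 50).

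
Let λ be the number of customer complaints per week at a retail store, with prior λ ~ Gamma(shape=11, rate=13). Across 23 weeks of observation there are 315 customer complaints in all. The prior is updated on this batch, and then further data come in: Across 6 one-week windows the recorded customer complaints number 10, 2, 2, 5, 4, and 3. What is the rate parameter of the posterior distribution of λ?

42

Total count 315 over total exposure 23 weeks.
After the first batch: Gamma(11 + 315, 13 + 23) = Gamma(326, 36).
Total count: 10 + 2 + 2 + 5 + 4 + 3 = 26.
Total exposure: 6 weeks.
After the second batch: Gamma(326 + 26, 36 + 6) = Gamma(352, 42).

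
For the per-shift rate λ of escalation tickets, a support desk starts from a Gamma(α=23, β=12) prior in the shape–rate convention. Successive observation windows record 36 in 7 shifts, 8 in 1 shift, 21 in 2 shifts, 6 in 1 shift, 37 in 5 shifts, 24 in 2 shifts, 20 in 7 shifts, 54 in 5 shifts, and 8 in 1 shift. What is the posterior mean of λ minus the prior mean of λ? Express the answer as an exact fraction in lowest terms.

1855/516

Total count: 36 + 8 + 21 + 6 + 37 + 24 + 20 + 54 + 8 = 214.
Total exposure: 7 + 1 + 2 + 1 + 5 + 2 + 7 + 5 + 1 = 31 shifts.
The Gamma prior is conjugate for the Poisson rate, so λ | data ~ Gamma(23+214, 12+31) = Gamma(237, 43).
Posterior mean = 237/43 = 237/43; prior mean = 23/12 = 23/12. Difference = 237/43 − 23/12 = 1855/516.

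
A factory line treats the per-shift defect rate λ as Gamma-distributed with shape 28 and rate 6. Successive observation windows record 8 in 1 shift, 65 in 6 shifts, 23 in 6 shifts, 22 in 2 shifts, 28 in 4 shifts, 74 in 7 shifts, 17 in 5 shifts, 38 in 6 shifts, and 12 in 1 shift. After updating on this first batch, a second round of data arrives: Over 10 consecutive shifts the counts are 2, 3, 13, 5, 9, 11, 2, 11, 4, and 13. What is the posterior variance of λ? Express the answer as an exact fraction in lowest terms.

97/729

Total count: 8 + 65 + 23 + 22 + 28 + 74 + 17 + 38 + 12 = 287.
Total exposure: 1 + 6 + 6 + 2 + 4 + 7 + 5 + 6 + 1 = 38 shifts.
After the first batch: Gamma(28 + 287, 6 + 38) = Gamma(315, 44).
Total count: 2 + 3 + 13 + 5 + 9 + 11 + 2 + 11 + 4 + 13 = 73.
Total exposure: 10 shifts.
After the second batch: Gamma(315 + 73, 44 + 10) = Gamma(388, 54).
Posterior variance = α'/β'² = 388/2916 = 97/729.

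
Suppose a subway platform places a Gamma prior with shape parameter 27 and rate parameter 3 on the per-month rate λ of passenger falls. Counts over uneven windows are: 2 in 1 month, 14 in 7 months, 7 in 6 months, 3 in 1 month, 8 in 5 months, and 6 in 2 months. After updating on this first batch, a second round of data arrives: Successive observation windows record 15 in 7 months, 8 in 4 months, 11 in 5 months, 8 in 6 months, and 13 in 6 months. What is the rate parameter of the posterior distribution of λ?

Total count: 2 + 14 + 7 + 3 + 8 + 6 = 40.
Total exposure: 1 + 7 + 6 + 1 + 5 + 2 = 22 months.
After the first batch: Gamma(27 + 40, 3 + 22) = Gamma(67, 25).
Total count: 15 + 8 + 11 + 8 + 13 = 55.
Total exposure: 7 + 4 + 5 + 6 + 6 = 28 months.
After the second batch: Gamma(67 + 55, 25 + 28) = Gamma(122, 53).

53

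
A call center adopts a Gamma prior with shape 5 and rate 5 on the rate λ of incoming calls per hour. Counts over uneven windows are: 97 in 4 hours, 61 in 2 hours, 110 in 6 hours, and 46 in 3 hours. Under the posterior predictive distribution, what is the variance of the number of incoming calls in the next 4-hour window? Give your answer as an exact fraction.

1914/25

Total count: 97 + 61 + 110 + 46 = 314.
Total exposure: 4 + 2 + 6 + 3 = 15 hours.
The Gamma prior is conjugate for the Poisson rate, so λ | data ~ Gamma(5+314, 5+15) = Gamma(319, 20).
The posterior predictive for a window of length T is Negative Binomial with variance T·α'·(β'+T)/β'² = 4·319·24/400 = 1914/25.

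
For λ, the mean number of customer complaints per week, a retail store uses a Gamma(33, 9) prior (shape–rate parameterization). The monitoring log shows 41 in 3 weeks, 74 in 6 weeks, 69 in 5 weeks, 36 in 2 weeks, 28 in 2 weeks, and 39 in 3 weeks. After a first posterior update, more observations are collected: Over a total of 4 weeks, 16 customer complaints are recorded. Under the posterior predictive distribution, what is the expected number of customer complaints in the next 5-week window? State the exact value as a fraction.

Total count: 41 + 74 + 69 + 36 + 28 + 39 = 287.
Total exposure: 3 + 6 + 5 + 2 + 2 + 3 = 21 weeks.
After the first batch: Gamma(33 + 287, 9 + 21) = Gamma(320, 30).
Total count 16 over total exposure 4 weeks.
After the second batch: Gamma(320 + 16, 30 + 4) = Gamma(336, 34).
Predictive mean over a 5-week window = T·E[λ|data] = 5·336/34 = 840/17.

840/17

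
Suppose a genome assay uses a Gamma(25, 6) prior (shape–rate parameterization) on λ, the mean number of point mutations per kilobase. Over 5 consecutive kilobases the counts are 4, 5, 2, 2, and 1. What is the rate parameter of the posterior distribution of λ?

11

Total count: 4 + 5 + 2 + 2 + 1 = 14.
Total exposure: 5 kilobases.
Conjugate update: add total count to the shape and total exposure to the rate, giving Gamma(39, 11).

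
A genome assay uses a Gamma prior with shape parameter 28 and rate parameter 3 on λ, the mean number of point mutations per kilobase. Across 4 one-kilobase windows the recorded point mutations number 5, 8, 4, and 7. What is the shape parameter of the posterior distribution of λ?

Total count: 5 + 8 + 4 + 7 = 24.
Total exposure: 4 kilobases.
Gamma(α, β) with Poisson data over total exposure Σt gives posterior Gamma(α+Σx, β+Σt) = Gamma(52, 7).

52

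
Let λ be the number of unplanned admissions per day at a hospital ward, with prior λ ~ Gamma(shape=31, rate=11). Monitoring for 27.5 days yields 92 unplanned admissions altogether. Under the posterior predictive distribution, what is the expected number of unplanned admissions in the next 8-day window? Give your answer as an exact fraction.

Total count 92 over total exposure 27.5 days.
Gamma(α, β) with Poisson data over total exposure Σt gives posterior Gamma(α+Σx, β+Σt) = Gamma(123, 77/2).
Predictive mean over an 8-day window = T·E[λ|data] = 8·123/(77/2) = 1968/77.

1968/77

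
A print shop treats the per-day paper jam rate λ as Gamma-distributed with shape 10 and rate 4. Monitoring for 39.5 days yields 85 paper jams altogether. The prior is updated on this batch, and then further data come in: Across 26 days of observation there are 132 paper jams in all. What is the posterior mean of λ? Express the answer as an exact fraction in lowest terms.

Total count 85 over total exposure 39.5 days.
After the first batch: Gamma(10 + 85, 4 + 39.5) = Gamma(95, 87/2).
Total count 132 over total exposure 26 days.
After the second batch: Gamma(95 + 132, 87/2 + 26) = Gamma(227, 139/2).
Posterior mean = α'/β' = 227/(139/2) = 454/139.

454/139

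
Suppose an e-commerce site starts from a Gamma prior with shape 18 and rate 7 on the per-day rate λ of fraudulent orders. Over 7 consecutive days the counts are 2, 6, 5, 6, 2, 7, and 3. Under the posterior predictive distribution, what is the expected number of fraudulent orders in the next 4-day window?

14

Total count: 2 + 6 + 5 + 6 + 2 + 7 + 3 = 31.
Total exposure: 7 days.
Gamma(α, β) with Poisson data over total exposure Σt gives posterior Gamma(α+Σx, β+Σt) = Gamma(49, 14).
Predictive mean over a 4-day window = T·E[λ|data] = 4·49/14 = 14.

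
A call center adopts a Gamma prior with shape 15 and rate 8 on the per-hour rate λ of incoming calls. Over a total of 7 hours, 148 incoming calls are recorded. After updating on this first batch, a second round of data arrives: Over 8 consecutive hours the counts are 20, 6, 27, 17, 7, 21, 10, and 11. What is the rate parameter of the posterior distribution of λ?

Total count 148 over total exposure 7 hours.
After the first batch: Gamma(15 + 148, 8 + 7) = Gamma(163, 15).
Total count: 20 + 6 + 27 + 17 + 7 + 21 + 10 + 11 = 119.
Total exposure: 8 hours.
After the second batch: Gamma(163 + 119, 15 + 8) = Gamma(282, 23).

23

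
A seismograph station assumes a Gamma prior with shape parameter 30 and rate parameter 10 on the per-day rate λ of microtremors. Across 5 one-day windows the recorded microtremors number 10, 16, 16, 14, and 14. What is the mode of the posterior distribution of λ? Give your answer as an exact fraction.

Total count: 10 + 16 + 16 + 14 + 14 = 70.
Total exposure: 5 days.
Conjugate update: add total count to the shape and total exposure to the rate, giving Gamma(100, 15).
Posterior mode = (α'−1)/β' = 99/15 = 33/5.

33/5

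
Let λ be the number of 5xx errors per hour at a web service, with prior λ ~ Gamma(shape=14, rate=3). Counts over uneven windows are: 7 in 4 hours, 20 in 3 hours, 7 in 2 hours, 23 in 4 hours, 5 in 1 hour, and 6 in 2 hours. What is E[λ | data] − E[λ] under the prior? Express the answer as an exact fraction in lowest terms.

-20/57

Total count: 7 + 20 + 7 + 23 + 5 + 6 = 68.
Total exposure: 4 + 3 + 2 + 4 + 1 + 2 = 16 hours.
Gamma(α, β) with Poisson data over total exposure Σt gives posterior Gamma(α+Σx, β+Σt) = Gamma(82, 19).
Posterior mean = 82/19 = 82/19; prior mean = 14/3 = 14/3. Difference = 82/19 − 14/3 = -20/57.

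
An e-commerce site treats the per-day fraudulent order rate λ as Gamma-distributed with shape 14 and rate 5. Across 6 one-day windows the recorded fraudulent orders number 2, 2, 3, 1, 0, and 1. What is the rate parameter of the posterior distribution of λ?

11

Total count: 2 + 2 + 3 + 1 + 0 + 1 = 9.
Total exposure: 6 days.
Posterior: α' = 14 + 9 = 23, β' = 5 + 6 = 11.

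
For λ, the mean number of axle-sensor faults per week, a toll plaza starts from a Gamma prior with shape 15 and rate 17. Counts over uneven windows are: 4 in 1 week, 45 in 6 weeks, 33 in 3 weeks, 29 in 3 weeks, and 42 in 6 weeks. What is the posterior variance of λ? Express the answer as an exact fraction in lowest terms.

Total count: 4 + 45 + 33 + 29 + 42 = 153.
Total exposure: 1 + 6 + 3 + 3 + 6 = 19 weeks.
The Gamma prior is conjugate for the Poisson rate, so λ | data ~ Gamma(15+153, 17+19) = Gamma(168, 36).
Posterior variance = α'/β'² = 168/1296 = 7/54.

7/54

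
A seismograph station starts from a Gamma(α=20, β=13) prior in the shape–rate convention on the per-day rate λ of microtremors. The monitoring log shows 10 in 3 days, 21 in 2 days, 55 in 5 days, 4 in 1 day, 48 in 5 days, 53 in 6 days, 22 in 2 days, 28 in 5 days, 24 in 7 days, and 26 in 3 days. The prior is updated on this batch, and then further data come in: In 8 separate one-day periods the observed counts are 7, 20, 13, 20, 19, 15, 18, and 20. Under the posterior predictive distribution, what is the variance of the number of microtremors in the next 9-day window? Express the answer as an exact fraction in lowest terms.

Total count: 10 + 21 + 55 + 4 + 48 + 53 + 22 + 28 + 24 + 26 = 291.
Total exposure: 3 + 2 + 5 + 1 + 5 + 6 + 2 + 5 + 7 + 3 = 39 days.
After the first batch: Gamma(20 + 291, 13 + 39) = Gamma(311, 52).
Total count: 7 + 20 + 13 + 20 + 19 + 15 + 18 + 20 = 132.
Total exposure: 8 days.
After the second batch: Gamma(311 + 132, 52 + 8) = Gamma(443, 60).
The posterior predictive for a window of length T is Negative Binomial with variance T·α'·(β'+T)/β'² = 9·443·69/3600 = 30567/400.

30567/400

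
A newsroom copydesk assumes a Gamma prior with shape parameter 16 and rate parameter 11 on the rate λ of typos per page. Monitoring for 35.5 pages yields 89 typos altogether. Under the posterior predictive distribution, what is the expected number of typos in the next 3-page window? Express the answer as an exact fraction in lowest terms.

210/31

Total count 89 over total exposure 35.5 pages.
Gamma(α, β) with Poisson data over total exposure Σt gives posterior Gamma(α+Σx, β+Σt) = Gamma(105, 93/2).
Predictive mean over a 3-page window = T·E[λ|data] = 3·105/(93/2) = 210/31.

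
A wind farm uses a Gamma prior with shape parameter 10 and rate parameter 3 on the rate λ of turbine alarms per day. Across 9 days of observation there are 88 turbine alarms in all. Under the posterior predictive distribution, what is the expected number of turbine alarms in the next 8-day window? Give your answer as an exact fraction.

Total count 88 over total exposure 9 days.
The Gamma prior is conjugate for the Poisson rate, so λ | data ~ Gamma(10+88, 3+9) = Gamma(98, 12).
Predictive mean over an 8-day window = T·E[λ|data] = 8·98/12 = 196/3.

196/3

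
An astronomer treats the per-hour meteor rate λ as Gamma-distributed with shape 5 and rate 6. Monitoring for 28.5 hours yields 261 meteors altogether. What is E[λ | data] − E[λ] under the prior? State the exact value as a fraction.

Total count 261 over total exposure 28.5 hours.
By Gamma–Poisson conjugacy, the posterior is Gamma(α + Σx, β + Σt) = Gamma(5 + 261, 6 + 28.5) = Gamma(266, 69/2).
Posterior mean = 266/(69/2) = 532/69; prior mean = 5/6 = 5/6. Difference = 532/69 − 5/6 = 949/138.

949/138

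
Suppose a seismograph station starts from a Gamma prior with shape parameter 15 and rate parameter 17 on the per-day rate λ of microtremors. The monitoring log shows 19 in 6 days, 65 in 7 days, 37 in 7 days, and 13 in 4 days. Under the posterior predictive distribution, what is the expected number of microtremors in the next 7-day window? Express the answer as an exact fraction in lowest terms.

1043/41

Total count: 19 + 65 + 37 + 13 = 134.
Total exposure: 6 + 7 + 7 + 4 = 24 days.
Conjugate update: add total count to the shape and total exposure to the rate, giving Gamma(149, 41).
Predictive mean over a 7-day window = T·E[λ|data] = 7·149/41 = 1043/41.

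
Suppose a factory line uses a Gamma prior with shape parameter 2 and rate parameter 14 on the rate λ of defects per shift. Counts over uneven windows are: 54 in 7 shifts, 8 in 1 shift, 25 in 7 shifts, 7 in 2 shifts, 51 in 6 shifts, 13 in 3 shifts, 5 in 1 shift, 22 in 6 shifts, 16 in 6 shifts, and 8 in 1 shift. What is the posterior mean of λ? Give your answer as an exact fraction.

Total count: 54 + 8 + 25 + 7 + 51 + 13 + 5 + 22 + 16 + 8 = 209.
Total exposure: 7 + 1 + 7 + 2 + 6 + 3 + 1 + 6 + 6 + 1 = 40 shifts.
By Gamma–Poisson conjugacy, the posterior is Gamma(α + Σx, β + Σt) = Gamma(2 + 209, 14 + 40) = Gamma(211, 54).
Posterior mean = α'/β' = 211/54.

211/54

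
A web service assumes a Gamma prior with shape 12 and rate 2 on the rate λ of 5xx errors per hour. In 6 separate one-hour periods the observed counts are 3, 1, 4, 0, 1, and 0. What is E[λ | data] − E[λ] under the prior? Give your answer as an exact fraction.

Total count: 3 + 1 + 4 + 0 + 1 + 0 = 9.
Total exposure: 6 hours.
The Gamma prior is conjugate for the Poisson rate, so λ | data ~ Gamma(12+9, 2+6) = Gamma(21, 8).
Posterior mean = 21/8 = 21/8; prior mean = 12/2 = 6. Difference = 21/8 − 6 = -27/8.

-27/8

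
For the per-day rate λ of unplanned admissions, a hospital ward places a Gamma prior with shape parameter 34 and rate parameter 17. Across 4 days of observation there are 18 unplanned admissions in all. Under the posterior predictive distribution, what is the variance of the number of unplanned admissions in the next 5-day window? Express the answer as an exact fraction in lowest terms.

Total count 18 over total exposure 4 days.
Gamma(α, β) with Poisson data over total exposure Σt gives posterior Gamma(α+Σx, β+Σt) = Gamma(52, 21).
The posterior predictive for a window of length T is Negative Binomial with variance T·α'·(β'+T)/β'² = 5·52·26/441 = 6760/441.

6760/441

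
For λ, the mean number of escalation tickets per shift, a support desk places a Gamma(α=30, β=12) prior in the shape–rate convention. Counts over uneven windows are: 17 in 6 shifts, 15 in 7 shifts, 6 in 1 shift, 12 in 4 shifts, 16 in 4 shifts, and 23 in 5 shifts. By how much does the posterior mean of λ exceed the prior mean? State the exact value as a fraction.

Total count: 17 + 15 + 6 + 12 + 16 + 23 = 89.
Total exposure: 6 + 7 + 1 + 4 + 4 + 5 = 27 shifts.
Posterior: α' = 30 + 89 = 119, β' = 12 + 27 = 39.
Posterior mean = 119/39 = 119/39; prior mean = 30/12 = 5/2. Difference = 119/39 − 5/2 = 43/78.

43/78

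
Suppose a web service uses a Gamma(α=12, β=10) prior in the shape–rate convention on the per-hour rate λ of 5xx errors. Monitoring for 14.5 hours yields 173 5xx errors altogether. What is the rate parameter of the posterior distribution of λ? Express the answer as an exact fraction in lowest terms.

49/2

Total count 173 over total exposure 14.5 hours.
Posterior: α' = 12 + 173 = 185, β' = 10 + 14.5 = 49/2.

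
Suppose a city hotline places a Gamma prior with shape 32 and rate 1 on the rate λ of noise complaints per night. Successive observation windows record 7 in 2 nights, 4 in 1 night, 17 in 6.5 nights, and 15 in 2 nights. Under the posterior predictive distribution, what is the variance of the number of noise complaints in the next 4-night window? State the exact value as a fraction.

792/25

Total count: 7 + 4 + 17 + 15 = 43.
Total exposure: 2 + 1 + 6.5 + 2 = 11.5 nights.
Conjugate update: add total count to the shape and total exposure to the rate, giving Gamma(75, 25/2).
The posterior predictive for a window of length T is Negative Binomial with variance T·α'·(β'+T)/β'² = 4·75·(33/2)/(625/4) = 792/25.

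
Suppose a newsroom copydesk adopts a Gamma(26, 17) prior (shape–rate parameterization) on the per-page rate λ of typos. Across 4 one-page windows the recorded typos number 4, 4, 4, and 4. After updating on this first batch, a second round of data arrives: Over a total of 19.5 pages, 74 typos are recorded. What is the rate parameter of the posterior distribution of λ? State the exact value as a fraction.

Total count: 4 + 4 + 4 + 4 = 16.
Total exposure: 4 pages.
After the first batch: Gamma(26 + 16, 17 + 4) = Gamma(42, 21).
Total count 74 over total exposure 19.5 pages.
After the second batch: Gamma(42 + 74, 21 + 19.5) = Gamma(116, 81/2).

81/2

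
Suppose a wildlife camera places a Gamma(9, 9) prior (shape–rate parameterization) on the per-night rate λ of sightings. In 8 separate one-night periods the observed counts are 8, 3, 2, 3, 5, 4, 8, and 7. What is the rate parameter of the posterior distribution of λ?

17

Total count: 8 + 3 + 2 + 3 + 5 + 4 + 8 + 7 = 40.
Total exposure: 8 nights.
The Gamma prior is conjugate for the Poisson rate, so λ | data ~ Gamma(9+40, 9+8) = Gamma(49, 17).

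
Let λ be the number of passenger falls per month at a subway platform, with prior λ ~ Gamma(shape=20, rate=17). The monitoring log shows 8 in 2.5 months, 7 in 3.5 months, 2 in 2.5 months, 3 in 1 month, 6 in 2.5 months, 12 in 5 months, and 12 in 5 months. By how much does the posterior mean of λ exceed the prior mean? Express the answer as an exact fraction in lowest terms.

410/663

Total count: 8 + 7 + 2 + 3 + 6 + 12 + 12 = 50.
Total exposure: 2.5 + 3.5 + 2.5 + 1 + 2.5 + 5 + 5 = 22 months.
By Gamma–Poisson conjugacy, the posterior is Gamma(α + Σx, β + Σt) = Gamma(20 + 50, 17 + 22) = Gamma(70, 39).
Posterior mean = 70/39 = 70/39; prior mean = 20/17 = 20/17. Difference = 70/39 − 20/17 = 410/663.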